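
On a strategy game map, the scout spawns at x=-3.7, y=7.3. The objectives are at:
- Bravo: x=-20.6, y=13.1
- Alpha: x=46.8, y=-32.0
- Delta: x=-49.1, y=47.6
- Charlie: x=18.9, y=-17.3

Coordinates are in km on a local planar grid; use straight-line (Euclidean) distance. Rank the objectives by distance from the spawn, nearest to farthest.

Computing each straight-line distance from x=-3.7, y=7.3:
Bravo x=-20.6, y=13.1: 17.9 km
Charlie x=18.9, y=-17.3: 33.4 km
Delta x=-49.1, y=47.6: 60.7 km
Alpha x=46.8, y=-32.0: 64.0 km

Bravo, Charlie, Delta, Alpha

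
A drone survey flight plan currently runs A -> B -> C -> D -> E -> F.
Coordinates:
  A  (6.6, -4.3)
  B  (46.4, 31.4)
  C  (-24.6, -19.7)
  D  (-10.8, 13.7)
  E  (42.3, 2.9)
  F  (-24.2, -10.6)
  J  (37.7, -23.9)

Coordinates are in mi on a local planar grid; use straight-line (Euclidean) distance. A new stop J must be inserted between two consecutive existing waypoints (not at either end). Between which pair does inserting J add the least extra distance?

between E and F

Added distance for inserting J between each consecutive pair:
A–B: 39.3 mi
B–C: 30.9 mi
C–D: 87.7 mi
D–E: 34.4 mi
E–F: 22.6 mi
Smallest added distance is 22.6 mi, inserting between E and F.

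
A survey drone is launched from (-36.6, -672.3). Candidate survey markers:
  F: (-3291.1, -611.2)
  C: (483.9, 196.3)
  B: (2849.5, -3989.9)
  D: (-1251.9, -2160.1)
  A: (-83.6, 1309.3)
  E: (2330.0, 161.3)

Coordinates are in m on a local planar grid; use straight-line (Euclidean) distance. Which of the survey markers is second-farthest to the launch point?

Distance to each, sorted:
B: 4397.3 m
F: 3255.1 m
E: 2509.1 m
A: 1982.2 m
D: 1921.1 m
C: 1012.6 m
The second-farthest is F at 3255.1 m.

F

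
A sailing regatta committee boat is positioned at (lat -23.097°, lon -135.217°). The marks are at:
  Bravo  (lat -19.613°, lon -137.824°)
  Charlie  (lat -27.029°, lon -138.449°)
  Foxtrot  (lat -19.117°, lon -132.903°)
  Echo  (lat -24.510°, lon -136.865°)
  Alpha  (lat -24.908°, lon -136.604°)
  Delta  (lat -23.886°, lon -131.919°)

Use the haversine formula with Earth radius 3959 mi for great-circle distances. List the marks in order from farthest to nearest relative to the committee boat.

Distances from the committee boat:
Charlie (lat -27.029°, lon -138.449°): 338.7 mi
Foxtrot (lat -19.117°, lon -132.903°): 312.8 mi
Bravo (lat -19.613°, lon -137.824°): 293.4 mi
Delta (lat -23.886°, lon -131.919°): 216.0 mi
Alpha (lat -24.908°, lon -136.604°): 152.7 mi
Echo (lat -24.510°, lon -136.865°): 142.8 mi

Charlie, Foxtrot, Bravo, Delta, Alpha, Echo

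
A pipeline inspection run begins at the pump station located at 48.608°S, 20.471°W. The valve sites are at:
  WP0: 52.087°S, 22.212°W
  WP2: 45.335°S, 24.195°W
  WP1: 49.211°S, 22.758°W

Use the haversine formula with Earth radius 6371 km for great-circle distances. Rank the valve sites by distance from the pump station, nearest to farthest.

Computing each great-circle distance from 48.608°S, 20.471°W:
WP1 49.211°S, 22.758°W: 180.1 km
WP0 52.087°S, 22.212°W: 406.1 km
WP2 45.335°S, 24.195°W: 460.6 km

WP1, WP0, WP2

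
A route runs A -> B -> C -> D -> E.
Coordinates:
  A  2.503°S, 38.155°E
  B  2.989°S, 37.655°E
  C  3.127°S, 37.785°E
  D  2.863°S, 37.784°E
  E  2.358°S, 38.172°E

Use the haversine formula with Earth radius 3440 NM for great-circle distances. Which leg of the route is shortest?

Leg distances:
A→B: 41.8 NM
B→C: 11.4 NM
C→D: 15.9 NM
D→E: 38.2 NM
The shortest leg is B–C at 11.4 NM.

B–C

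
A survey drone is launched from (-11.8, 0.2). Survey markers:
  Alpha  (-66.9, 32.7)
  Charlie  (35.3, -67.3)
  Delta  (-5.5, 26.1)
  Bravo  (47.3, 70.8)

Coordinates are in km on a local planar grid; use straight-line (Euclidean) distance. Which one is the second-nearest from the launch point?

Distances from the launch point ((-11.8, 0.2)):
Delta: 26.7 km
Alpha: 64.0 km
Charlie: 82.3 km
Bravo: 92.1 km
The second-nearest is Alpha at 64.0 km.

Alpha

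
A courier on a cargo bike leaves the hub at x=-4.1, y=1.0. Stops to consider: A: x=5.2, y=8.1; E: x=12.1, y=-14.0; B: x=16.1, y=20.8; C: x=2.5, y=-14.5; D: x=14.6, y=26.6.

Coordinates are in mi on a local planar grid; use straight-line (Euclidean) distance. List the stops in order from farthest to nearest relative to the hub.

D, B, E, C, A

Distances from the hub:
D x=14.6, y=26.6: 31.7 mi
B x=16.1, y=20.8: 28.3 mi
E x=12.1, y=-14.0: 22.1 mi
C x=2.5, y=-14.5: 16.8 mi
A x=5.2, y=8.1: 11.7 mi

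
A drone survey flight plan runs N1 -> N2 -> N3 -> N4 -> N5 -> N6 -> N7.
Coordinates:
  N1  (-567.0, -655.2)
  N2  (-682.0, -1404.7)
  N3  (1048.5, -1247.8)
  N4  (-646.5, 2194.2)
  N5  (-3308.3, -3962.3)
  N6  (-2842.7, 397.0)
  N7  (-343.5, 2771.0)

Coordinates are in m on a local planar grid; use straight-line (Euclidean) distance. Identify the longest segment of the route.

Leg distances:
N1→N2: 758.3 m
N2→N3: 1737.6 m
N3→N4: 3836.7 m
N4→N5: 6707.3 m
N5→N6: 4384.1 m
N6→N7: 3447.0 m
The longest leg is N4–N5 at 6707.3 m.

N4–N5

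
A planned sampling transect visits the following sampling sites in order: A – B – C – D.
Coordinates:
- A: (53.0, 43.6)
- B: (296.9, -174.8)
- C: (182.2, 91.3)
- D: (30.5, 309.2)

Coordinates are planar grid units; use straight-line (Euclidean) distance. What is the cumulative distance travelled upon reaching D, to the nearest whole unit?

883

Leg distances:
A→B: 327.4  (cumulative 327.4)
B→C: 289.8  (cumulative 617.2)
C→D: 265.5  (cumulative 882.7)
Cumulative distance at D ≈ 883.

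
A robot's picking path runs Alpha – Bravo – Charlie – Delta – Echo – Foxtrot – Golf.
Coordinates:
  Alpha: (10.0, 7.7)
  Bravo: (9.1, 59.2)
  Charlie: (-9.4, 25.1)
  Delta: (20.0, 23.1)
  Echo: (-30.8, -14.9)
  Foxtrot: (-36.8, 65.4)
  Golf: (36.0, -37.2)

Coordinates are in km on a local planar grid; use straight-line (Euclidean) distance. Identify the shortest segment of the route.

Charlie–Delta

Leg distances:
Alpha→Bravo: 51.5 km
Bravo→Charlie: 38.8 km
Charlie→Delta: 29.5 km
Delta→Echo: 63.4 km
Echo→Foxtrot: 80.5 km
Foxtrot→Golf: 125.8 km
The shortest leg is Charlie–Delta at 29.5 km.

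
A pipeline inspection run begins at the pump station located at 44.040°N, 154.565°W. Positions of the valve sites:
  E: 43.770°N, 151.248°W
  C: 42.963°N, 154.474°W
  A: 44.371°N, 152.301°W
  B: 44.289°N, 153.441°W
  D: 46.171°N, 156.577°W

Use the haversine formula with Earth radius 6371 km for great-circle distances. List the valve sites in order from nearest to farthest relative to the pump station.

B, C, A, E, D

Distances from the pump station:
B 44.289°N, 153.441°W: 93.8 km
C 42.963°N, 154.474°W: 120.0 km
A 44.371°N, 152.301°W: 184.2 km
E 43.770°N, 151.248°W: 267.4 km
D 46.171°N, 156.577°W: 284.7 km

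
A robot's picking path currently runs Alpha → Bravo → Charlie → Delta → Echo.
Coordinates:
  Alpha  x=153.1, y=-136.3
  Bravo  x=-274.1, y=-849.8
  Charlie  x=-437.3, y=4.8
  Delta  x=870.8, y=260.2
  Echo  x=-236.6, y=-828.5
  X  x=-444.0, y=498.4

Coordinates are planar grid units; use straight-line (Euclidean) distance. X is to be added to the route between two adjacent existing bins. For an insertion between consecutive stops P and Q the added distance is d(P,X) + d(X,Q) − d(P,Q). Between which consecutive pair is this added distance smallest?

between Charlie and Delta

Added distance for inserting X between each consecutive pair:
Alpha–Bravo: 1398.7
Bravo–Charlie: 982.5
Charlie–Delta: 497.0
Delta–Echo: 1126.3
Smallest added distance is 497.0, inserting between Charlie and Delta.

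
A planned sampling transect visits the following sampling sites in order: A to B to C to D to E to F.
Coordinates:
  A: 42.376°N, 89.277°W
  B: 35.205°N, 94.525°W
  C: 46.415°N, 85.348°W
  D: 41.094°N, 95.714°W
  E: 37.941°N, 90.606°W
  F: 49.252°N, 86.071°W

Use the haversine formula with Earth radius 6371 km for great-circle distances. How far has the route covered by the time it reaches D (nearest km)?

3402 km

Leg distances:
A→B: 917.5 km  (cumulative 917.5 km)
B→C: 1464.1 km  (cumulative 2381.6 km)
C→D: 1020.0 km  (cumulative 3401.6 km)
Cumulative distance at D ≈ 3402 km.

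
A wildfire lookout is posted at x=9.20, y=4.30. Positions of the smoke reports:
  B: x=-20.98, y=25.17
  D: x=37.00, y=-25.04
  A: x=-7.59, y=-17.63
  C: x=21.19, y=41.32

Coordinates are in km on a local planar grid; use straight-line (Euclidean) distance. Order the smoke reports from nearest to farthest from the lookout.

A, B, C, D

Distances from the lookout:
A x=-7.59, y=-17.63: 27.6 km
B x=-20.98, y=25.17: 36.7 km
C x=21.19, y=41.32: 38.9 km
D x=37.00, y=-25.04: 40.4 km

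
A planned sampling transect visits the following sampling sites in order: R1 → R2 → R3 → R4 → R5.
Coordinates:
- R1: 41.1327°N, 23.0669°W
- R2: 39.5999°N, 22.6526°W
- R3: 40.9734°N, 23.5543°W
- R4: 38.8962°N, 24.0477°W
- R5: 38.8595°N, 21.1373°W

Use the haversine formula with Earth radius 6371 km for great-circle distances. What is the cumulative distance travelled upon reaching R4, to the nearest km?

Leg distances:
R1→R2: 174.0 km  (cumulative 174.0 km)
R2→R3: 170.8 km  (cumulative 344.8 km)
R3→R4: 234.8 km  (cumulative 579.6 km)
Cumulative distance at R4 ≈ 580 km.

580 km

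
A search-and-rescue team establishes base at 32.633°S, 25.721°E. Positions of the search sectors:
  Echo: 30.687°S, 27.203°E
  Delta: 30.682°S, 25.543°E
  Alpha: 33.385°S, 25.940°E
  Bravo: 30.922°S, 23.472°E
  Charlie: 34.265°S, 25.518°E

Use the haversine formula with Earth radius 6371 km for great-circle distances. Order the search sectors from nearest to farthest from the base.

Alpha, Charlie, Delta, Echo, Bravo

Distance from the base at 32.633°S, 25.721°E to each:
Alpha 33.385°S, 25.940°E: 86.1 km
Charlie 34.265°S, 25.518°E: 182.4 km
Delta 30.682°S, 25.543°E: 217.6 km
Echo 30.687°S, 27.203°E: 257.9 km
Bravo 30.922°S, 23.472°E: 285.3 km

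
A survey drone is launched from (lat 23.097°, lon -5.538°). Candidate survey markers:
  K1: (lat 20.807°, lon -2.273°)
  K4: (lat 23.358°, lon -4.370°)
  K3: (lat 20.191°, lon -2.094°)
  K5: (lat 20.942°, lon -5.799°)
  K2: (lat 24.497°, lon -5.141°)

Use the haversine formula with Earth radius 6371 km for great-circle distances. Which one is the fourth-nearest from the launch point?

Distance to each, sorted:
K4: 122.8 km
K2: 160.8 km
K5: 241.1 km
K1: 422.1 km
K3: 480.7 km
The fourth-nearest is K1 at 422.1 km.

K1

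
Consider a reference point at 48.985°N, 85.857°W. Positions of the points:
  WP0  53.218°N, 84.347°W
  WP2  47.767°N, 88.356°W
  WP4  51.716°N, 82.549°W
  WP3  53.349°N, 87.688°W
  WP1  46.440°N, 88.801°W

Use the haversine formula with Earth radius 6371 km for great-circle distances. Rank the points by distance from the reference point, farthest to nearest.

WP3, WP0, WP4, WP1, WP2

Computing each great-circle distance from 48.985°N, 85.857°W:
WP3 53.349°N, 87.688°W: 501.7 km
WP0 53.218°N, 84.347°W: 482.3 km
WP4 51.716°N, 82.549°W: 383.7 km
WP1 46.440°N, 88.801°W: 358.5 km
WP2 47.767°N, 88.356°W: 228.9 km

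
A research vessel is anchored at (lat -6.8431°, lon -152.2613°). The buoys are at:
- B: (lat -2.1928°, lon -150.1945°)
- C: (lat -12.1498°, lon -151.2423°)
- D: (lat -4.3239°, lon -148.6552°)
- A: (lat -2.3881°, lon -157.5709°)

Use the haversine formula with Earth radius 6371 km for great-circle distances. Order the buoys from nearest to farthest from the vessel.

Computing each great-circle distance from (lat -6.8431°, lon -152.2613°):
D (lat -4.3239°, lon -148.6552°): 487.5 km
B (lat -2.1928°, lon -150.1945°): 565.5 km
C (lat -12.1498°, lon -151.2423°): 600.6 km
A (lat -2.3881°, lon -157.5709°): 769.1 km

D, B, C, A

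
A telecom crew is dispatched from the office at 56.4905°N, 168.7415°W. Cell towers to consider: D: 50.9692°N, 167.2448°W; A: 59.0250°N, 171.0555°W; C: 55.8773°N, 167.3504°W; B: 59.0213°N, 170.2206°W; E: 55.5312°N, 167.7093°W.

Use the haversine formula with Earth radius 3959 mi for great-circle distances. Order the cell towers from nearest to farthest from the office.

C, E, B, A, D

Distance from the office at 56.4905°N, 168.7415°W to each:
C 55.8773°N, 167.3504°W: 68.2 mi
E 55.5312°N, 167.7093°W: 77.4 mi
B 59.0213°N, 170.2206°W: 183.2 mi
A 59.0250°N, 171.0555°W: 194.8 mi
D 50.9692°N, 167.2448°W: 386.4 mi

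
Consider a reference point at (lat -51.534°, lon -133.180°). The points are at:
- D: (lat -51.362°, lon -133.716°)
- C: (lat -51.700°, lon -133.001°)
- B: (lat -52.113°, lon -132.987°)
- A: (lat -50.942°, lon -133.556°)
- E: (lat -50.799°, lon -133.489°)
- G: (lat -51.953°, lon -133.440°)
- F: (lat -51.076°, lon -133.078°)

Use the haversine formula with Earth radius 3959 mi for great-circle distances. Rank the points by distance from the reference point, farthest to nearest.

Distances from the reference point:
E (lat -50.799°, lon -133.489°): 52.5 mi
A (lat -50.942°, lon -133.556°): 44.0 mi
B (lat -52.113°, lon -132.987°): 40.8 mi
F (lat -51.076°, lon -133.078°): 32.0 mi
G (lat -51.953°, lon -133.440°): 31.0 mi
D (lat -51.362°, lon -133.716°): 26.0 mi
C (lat -51.700°, lon -133.001°): 13.8 mi

E, A, B, F, G, D, C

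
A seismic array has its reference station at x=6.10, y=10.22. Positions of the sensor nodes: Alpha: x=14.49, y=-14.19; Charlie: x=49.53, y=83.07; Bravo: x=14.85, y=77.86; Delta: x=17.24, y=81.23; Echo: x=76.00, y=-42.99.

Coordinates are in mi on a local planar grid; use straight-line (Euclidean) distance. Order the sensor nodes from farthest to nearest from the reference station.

Computing each straight-line distance from x=6.10, y=10.22:
Echo x=76.00, y=-42.99: 87.8 mi
Charlie x=49.53, y=83.07: 84.8 mi
Delta x=17.24, y=81.23: 71.9 mi
Bravo x=14.85, y=77.86: 68.2 mi
Alpha x=14.49, y=-14.19: 25.8 mi

Echo, Charlie, Delta, Bravo, Alpha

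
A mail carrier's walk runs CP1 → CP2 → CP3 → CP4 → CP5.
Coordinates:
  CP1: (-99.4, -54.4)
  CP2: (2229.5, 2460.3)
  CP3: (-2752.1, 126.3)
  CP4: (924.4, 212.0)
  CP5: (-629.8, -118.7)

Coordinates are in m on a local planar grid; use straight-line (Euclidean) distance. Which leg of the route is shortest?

Leg distances:
CP1→CP2: 3427.5 m
CP2→CP3: 5501.3 m
CP3→CP4: 3677.5 m
CP4→CP5: 1589.0 m
The shortest leg is CP4–CP5 at 1589.0 m.

CP4–CP5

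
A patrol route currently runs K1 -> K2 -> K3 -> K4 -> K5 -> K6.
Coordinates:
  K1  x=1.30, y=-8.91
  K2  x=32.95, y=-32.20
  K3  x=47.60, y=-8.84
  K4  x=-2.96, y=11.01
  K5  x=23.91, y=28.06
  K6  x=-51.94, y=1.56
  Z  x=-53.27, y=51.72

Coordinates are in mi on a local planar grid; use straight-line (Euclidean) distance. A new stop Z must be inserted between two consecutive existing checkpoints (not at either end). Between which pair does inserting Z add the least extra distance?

between K5 and K6

Added distance for inserting Z between each consecutive pair:
K1–K2: 162.6 mi
K2–K3: 210.4 mi
K3–K4: 128.1 mi
K4–K5: 113.6 mi
K5–K6: 50.6 mi
Smallest added distance is 50.6 mi, inserting between K5 and K6.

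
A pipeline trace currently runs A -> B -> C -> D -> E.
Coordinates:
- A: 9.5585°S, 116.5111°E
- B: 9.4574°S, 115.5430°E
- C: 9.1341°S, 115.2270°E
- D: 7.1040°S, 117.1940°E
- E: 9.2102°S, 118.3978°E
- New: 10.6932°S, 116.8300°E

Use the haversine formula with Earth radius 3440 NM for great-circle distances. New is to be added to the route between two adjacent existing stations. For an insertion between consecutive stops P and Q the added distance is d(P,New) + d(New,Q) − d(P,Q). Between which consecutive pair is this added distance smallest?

Added distance for inserting New between each consecutive pair:
A–B: 119.3 NM
B–C: 212.5 NM
C–D: 180.9 NM
D–E: 199.8 NM
Smallest added distance is 119.3 NM, inserting between A and B.

between A and B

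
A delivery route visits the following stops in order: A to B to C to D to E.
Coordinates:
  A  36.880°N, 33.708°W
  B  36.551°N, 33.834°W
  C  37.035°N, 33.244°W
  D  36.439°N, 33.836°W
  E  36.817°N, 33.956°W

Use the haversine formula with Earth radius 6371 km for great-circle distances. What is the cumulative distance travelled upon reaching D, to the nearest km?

Leg distances:
A→B: 38.3 km  (cumulative 38.3 km)
B→C: 75.2 km  (cumulative 113.5 km)
C→D: 84.7 km  (cumulative 198.2 km)
Cumulative distance at D ≈ 198 km.

198 km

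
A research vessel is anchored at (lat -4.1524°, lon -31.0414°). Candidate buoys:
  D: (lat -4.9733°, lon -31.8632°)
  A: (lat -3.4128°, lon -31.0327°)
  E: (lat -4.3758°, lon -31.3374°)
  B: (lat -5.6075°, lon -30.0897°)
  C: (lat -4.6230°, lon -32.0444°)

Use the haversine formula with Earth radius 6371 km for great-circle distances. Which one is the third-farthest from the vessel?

Distances from the vessel ((lat -4.1524°, lon -31.0414°)):
B: 193.1 km
D: 129.0 km
C: 122.9 km
A: 82.2 km
E: 41.2 km
The third-farthest is C at 122.9 km.

C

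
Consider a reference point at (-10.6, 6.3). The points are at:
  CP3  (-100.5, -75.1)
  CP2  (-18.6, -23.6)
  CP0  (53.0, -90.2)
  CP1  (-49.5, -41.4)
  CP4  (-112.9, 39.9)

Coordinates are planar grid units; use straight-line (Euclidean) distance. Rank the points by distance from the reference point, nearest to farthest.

CP2, CP1, CP4, CP0, CP3

Distances from the reference point:
CP2 (-18.6, -23.6): 31.0
CP1 (-49.5, -41.4): 61.6
CP4 (-112.9, 39.9): 107.7
CP0 (53.0, -90.2): 115.6
CP3 (-100.5, -75.1): 121.3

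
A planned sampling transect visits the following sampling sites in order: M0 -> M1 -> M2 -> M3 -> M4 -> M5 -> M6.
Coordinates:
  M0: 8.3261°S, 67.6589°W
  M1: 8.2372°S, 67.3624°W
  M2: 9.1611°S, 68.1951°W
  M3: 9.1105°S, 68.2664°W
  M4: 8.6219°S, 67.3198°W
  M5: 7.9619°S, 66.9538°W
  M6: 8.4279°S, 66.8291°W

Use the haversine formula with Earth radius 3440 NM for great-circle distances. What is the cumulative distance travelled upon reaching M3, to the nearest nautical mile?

Leg distances:
M0→M1: 18.4 NM  (cumulative 18.4 NM)
M1→M2: 74.3 NM  (cumulative 92.7 NM)
M2→M3: 5.2 NM  (cumulative 97.9 NM)
Cumulative distance at M3 ≈ 98 NM.

98 NM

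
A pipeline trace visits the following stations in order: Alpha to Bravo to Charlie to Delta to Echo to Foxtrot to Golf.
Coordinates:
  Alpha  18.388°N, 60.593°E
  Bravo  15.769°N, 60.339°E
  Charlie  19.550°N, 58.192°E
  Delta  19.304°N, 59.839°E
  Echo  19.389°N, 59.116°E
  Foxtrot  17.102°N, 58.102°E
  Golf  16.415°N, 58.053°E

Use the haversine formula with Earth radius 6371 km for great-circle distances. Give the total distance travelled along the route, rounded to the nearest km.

Leg distances:
Alpha→Bravo: 292.5 km  (cumulative 292.5 km)
Bravo→Charlie: 478.0 km  (cumulative 770.5 km)
Charlie→Delta: 174.9 km  (cumulative 945.3 km)
Delta→Echo: 76.4 km  (cumulative 1021.8 km)
Echo→Foxtrot: 275.9 km  (cumulative 1297.7 km)
Foxtrot→Golf: 76.6 km  (cumulative 1374.3 km)
Total route length ≈ 1374 km.

1374 km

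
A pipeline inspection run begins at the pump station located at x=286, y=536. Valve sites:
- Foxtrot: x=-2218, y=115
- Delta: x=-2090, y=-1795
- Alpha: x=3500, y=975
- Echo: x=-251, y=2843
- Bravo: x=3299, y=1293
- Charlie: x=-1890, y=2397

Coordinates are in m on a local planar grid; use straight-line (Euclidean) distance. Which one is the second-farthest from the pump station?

Alpha

Distance to each, sorted:
Delta: 3328.5 m
Alpha: 3243.8 m
Bravo: 3106.6 m
Charlie: 2863.3 m
Foxtrot: 2539.1 m
Echo: 2368.7 m
The second-farthest is Alpha at 3243.8 m.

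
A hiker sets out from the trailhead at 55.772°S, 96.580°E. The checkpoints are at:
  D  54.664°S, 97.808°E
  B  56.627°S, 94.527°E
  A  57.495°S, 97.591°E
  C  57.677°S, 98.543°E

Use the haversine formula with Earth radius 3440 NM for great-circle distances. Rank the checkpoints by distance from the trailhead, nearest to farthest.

D, B, A, C

Computing each great-circle distance from 55.772°S, 96.580°E:
D 54.664°S, 97.808°E: 78.7 NM
B 56.627°S, 94.527°E: 85.7 NM
A 57.495°S, 97.591°E: 108.7 NM
C 57.677°S, 98.543°E: 131.4 NM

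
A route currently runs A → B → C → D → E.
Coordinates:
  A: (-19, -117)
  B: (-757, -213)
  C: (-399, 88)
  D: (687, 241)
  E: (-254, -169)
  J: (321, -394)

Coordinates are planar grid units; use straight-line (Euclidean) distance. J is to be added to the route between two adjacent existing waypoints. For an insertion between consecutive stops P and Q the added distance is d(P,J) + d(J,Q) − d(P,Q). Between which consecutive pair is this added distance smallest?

Added distance for inserting J between each consecutive pair:
A–B: 787.4
B–C: 1491.8
C–D: 502.6
D–E: 323.9
Smallest added distance is 323.9, inserting between D and E.

between D and E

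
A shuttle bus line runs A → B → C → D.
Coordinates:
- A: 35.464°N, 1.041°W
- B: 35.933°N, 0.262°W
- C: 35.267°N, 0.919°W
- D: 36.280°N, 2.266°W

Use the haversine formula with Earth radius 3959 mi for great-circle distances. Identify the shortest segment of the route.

A–B

Leg distances:
A→B: 54.4 mi
B→C: 59.0 mi
C→D: 103.0 mi
The shortest leg is A–B at 54.4 mi.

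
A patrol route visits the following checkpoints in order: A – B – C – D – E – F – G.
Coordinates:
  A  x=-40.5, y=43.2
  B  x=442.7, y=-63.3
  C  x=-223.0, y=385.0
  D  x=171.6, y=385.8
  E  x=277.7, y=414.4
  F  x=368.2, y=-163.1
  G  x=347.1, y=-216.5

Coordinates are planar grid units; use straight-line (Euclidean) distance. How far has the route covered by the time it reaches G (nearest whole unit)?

Leg distances:
A→B: 494.8  (cumulative 494.8)
B→C: 802.6  (cumulative 1297.4)
C→D: 394.6  (cumulative 1692.0)
D→E: 109.9  (cumulative 1801.9)
E→F: 584.5  (cumulative 2386.4)
F→G: 57.4  (cumulative 2443.8)
Cumulative distance at G ≈ 2444.

2444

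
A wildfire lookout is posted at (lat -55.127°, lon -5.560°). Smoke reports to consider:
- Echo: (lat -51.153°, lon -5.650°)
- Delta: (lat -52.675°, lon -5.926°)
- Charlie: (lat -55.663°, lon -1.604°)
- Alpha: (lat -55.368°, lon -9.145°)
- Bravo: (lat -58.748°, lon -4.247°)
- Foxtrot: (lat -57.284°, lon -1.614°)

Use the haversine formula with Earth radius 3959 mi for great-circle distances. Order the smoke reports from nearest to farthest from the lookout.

Computing each great-circle distance from (lat -55.127°, lon -5.560°):
Alpha (lat -55.368°, lon -9.145°): 142.2 mi
Charlie (lat -55.663°, lon -1.604°): 159.6 mi
Delta (lat -52.675°, lon -5.926°): 170.1 mi
Foxtrot (lat -57.284°, lon -1.614°): 212.6 mi
Bravo (lat -58.748°, lon -4.247°): 255.0 mi
Echo (lat -51.153°, lon -5.650°): 274.6 mi

Alpha, Charlie, Delta, Foxtrot, Bravo, Echo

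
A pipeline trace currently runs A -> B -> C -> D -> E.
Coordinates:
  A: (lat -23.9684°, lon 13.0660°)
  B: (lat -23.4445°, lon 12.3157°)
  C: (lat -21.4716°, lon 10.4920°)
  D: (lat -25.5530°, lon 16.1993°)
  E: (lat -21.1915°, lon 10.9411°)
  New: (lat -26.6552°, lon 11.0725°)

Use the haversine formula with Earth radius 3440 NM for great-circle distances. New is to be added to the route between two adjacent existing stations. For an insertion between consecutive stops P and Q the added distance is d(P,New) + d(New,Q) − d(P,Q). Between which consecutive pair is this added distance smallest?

Added distance for inserting New between each consecutive pair:
A–B: 346.6 NM
B–C: 361.3 NM
C–D: 198.7 NM
D–E: 221.8 NM
Smallest added distance is 198.7 NM, inserting between C and D.

between C and D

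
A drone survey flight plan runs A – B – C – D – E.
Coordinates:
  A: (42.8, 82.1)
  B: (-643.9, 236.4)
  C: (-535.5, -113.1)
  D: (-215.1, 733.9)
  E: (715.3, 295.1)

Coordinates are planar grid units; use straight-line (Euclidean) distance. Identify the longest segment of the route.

D–E

Leg distances:
A→B: 703.8
B→C: 365.9
C→D: 905.6
D→E: 1028.7
The longest leg is D–E at 1028.7.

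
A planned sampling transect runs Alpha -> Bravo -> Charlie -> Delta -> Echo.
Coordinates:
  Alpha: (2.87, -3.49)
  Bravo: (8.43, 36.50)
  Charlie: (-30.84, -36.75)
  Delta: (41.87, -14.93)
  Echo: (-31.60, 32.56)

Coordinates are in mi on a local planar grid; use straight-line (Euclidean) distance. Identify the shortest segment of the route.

Leg distances:
Alpha→Bravo: 40.4 mi
Bravo→Charlie: 83.1 mi
Charlie→Delta: 75.9 mi
Delta→Echo: 87.5 mi
The shortest leg is Alpha–Bravo at 40.4 mi.

Alpha–Bravo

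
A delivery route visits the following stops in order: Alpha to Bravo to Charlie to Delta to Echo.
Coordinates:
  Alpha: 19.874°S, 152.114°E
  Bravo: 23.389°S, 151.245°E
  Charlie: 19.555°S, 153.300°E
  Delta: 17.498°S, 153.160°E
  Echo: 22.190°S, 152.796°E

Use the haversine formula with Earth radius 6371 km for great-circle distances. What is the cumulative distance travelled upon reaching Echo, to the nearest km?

Leg distances:
Alpha→Bravo: 401.0 km  (cumulative 401.0 km)
Bravo→Charlie: 476.4 km  (cumulative 877.4 km)
Charlie→Delta: 229.2 km  (cumulative 1106.6 km)
Delta→Echo: 523.1 km  (cumulative 1629.7 km)
Cumulative distance at Echo ≈ 1630 km.

1630 km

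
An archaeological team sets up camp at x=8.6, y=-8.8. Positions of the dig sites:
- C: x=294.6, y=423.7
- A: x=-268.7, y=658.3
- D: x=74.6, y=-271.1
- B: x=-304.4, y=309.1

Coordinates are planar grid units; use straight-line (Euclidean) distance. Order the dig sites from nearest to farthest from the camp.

D, B, C, A

Distance from the camp at x=8.6, y=-8.8 to each:
D x=74.6, y=-271.1: 270.5
B x=-304.4, y=309.1: 446.1
C x=294.6, y=423.7: 518.5
A x=-268.7, y=658.3: 722.4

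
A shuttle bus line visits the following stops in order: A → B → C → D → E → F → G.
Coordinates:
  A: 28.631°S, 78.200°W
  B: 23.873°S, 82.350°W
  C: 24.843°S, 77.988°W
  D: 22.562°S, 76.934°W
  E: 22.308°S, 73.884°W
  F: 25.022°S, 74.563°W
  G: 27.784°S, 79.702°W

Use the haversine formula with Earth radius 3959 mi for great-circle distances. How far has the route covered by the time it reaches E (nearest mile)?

Leg distances:
A→B: 417.3 mi  (cumulative 417.3 mi)
B→C: 282.6 mi  (cumulative 699.9 mi)
C→D: 171.1 mi  (cumulative 871.1 mi)
D→E: 195.6 mi  (cumulative 1066.7 mi)
Cumulative distance at E ≈ 1067 mi.

1067 mi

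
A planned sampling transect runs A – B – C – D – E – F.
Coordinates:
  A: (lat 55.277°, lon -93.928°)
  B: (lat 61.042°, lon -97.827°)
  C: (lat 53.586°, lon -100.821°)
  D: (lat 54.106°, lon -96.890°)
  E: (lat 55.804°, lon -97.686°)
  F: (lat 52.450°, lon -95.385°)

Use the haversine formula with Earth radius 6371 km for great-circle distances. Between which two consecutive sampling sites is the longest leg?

B–C

Leg distances:
A→B: 680.3 km
B→C: 848.1 km
C→D: 264.2 km
D→E: 195.5 km
E→F: 401.9 km
The longest leg is B–C at 848.1 km.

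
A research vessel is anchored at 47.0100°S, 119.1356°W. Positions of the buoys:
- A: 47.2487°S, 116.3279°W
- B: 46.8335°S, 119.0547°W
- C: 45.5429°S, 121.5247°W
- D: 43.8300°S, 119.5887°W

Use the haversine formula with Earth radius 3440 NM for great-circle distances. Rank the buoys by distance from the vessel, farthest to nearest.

D, C, A, B

Distance from the vessel at 47.0100°S, 119.1356°W to each:
D 43.8300°S, 119.5887°W: 191.9 NM
C 45.5429°S, 121.5247°W: 132.6 NM
A 47.2487°S, 116.3279°W: 115.6 NM
B 46.8335°S, 119.0547°W: 11.1 NM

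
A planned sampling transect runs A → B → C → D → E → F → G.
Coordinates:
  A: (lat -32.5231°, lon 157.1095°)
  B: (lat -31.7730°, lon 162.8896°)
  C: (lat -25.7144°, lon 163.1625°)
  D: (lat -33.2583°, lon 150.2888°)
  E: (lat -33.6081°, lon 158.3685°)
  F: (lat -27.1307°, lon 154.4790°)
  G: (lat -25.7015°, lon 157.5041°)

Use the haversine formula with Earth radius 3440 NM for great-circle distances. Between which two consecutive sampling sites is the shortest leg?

Leg distances:
A→B: 297.2 NM
B→C: 364.0 NM
C→D: 810.0 NM
D→E: 405.3 NM
E→F: 437.9 NM
F→G: 183.9 NM
The shortest leg is F–G at 183.9 NM.

F–G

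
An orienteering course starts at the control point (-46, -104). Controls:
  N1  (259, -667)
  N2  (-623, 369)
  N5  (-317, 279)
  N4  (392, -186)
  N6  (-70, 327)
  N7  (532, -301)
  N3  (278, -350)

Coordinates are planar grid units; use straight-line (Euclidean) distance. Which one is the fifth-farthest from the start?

Distance to each, sorted:
N2: 746.1
N1: 640.3
N7: 610.6
N5: 469.2
N4: 445.6
N6: 431.7
N3: 406.8
The fifth-farthest is N4 at 445.6.

N4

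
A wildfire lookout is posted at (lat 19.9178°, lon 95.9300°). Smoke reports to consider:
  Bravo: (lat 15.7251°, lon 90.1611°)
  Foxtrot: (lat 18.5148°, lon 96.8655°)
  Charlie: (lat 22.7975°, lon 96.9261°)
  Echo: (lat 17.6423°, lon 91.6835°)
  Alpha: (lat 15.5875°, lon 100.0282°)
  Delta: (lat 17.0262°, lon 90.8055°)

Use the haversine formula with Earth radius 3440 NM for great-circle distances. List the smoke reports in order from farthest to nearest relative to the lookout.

Bravo, Alpha, Delta, Echo, Charlie, Foxtrot

Computing each great-circle distance from (lat 19.9178°, lon 95.9300°):
Bravo (lat 15.7251°, lon 90.1611°): 414.8 NM
Alpha (lat 15.5875°, lon 100.0282°): 350.0 NM
Delta (lat 17.0262°, lon 90.8055°): 339.5 NM
Echo (lat 17.6423°, lon 91.6835°): 277.3 NM
Charlie (lat 22.7975°, lon 96.9261°): 181.6 NM
Foxtrot (lat 18.5148°, lon 96.8655°): 99.5 NM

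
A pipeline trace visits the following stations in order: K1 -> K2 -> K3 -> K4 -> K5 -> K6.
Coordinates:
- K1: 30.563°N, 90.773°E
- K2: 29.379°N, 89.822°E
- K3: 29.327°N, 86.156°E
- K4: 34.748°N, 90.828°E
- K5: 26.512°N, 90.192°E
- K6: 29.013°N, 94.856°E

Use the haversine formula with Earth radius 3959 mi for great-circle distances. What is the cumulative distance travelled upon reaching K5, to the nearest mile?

1355 mi

Leg distances:
K1→K2: 99.7 mi  (cumulative 99.7 mi)
K2→K3: 220.8 mi  (cumulative 320.5 mi)
K3→K4: 463.8 mi  (cumulative 784.2 mi)
K4→K5: 570.3 mi  (cumulative 1354.6 mi)
Cumulative distance at K5 ≈ 1355 mi.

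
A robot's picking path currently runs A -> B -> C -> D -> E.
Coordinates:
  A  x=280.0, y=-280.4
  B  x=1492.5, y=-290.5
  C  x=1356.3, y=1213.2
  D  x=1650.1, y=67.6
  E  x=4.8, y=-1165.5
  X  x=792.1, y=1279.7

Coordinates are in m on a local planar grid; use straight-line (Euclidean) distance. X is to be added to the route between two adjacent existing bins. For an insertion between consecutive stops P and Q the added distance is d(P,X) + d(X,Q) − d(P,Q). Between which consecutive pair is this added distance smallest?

Added distance for inserting X between each consecutive pair:
A–B: 2148.8 m
B–C: 777.6 m
C–D: 870.5 m
D–E: 1997.8 m
Smallest added distance is 777.6 m, inserting between B and C.

between B and C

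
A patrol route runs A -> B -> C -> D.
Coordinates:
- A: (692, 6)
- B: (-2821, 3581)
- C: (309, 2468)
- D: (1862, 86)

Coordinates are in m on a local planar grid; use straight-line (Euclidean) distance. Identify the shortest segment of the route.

C–D

Leg distances:
A→B: 5012.2 m
B→C: 3322.0 m
C→D: 2843.5 m
The shortest leg is C–D at 2843.5 m.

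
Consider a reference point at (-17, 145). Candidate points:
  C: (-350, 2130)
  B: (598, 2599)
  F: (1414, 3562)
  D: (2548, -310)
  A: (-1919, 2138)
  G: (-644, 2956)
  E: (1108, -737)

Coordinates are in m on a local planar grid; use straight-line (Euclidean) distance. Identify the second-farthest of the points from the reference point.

Distances from the reference point ((-17, 145)):
F: 3704.5 m
G: 2880.1 m
A: 2754.9 m
D: 2605.0 m
B: 2529.9 m
C: 2012.7 m
E: 1429.5 m
The second-farthest is G at 2880.1 m.

G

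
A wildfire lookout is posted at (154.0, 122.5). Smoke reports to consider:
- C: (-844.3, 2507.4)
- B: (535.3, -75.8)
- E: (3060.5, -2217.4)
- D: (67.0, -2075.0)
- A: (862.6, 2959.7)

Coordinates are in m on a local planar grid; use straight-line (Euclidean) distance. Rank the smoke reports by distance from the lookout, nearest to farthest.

B, D, C, A, E

Distance from the lookout at (154.0, 122.5) to each:
B (535.3, -75.8): 429.8 m
D (67.0, -2075.0): 2199.2 m
C (-844.3, 2507.4): 2585.4 m
A (862.6, 2959.7): 2924.3 m
E (3060.5, -2217.4): 3731.3 m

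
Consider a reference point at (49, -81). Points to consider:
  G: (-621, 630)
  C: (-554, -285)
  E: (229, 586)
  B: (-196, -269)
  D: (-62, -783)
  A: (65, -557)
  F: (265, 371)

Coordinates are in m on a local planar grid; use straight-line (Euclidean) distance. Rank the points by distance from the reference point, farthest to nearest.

Distances from the reference point:
G (-621, 630): 976.9 m
D (-62, -783): 710.7 m
E (229, 586): 690.9 m
C (-554, -285): 636.6 m
F (265, 371): 501.0 m
A (65, -557): 476.3 m
B (-196, -269): 308.8 m

G, D, E, C, F, A, B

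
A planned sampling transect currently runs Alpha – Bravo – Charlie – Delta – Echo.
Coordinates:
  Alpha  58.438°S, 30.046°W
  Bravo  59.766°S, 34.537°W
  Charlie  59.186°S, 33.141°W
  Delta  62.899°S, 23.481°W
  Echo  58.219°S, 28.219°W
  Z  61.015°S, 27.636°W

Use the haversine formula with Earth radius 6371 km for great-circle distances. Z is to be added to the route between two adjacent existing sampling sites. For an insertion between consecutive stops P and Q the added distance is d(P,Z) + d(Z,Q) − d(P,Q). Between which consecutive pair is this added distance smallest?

Added distance for inserting Z between each consecutive pair:
Alpha–Bravo: 424.5 km
Bravo–Charlie: 668.2 km
Charlie–Delta: 5.3 km
Delta–Echo: 33.4 km
Smallest added distance is 5.3 km, inserting between Charlie and Delta.

between Charlie and Delta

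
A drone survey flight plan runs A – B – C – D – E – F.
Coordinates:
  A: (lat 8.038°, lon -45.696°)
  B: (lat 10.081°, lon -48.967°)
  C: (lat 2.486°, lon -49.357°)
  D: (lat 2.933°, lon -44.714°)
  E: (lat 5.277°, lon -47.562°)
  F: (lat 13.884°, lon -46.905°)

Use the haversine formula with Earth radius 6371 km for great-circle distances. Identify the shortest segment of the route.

Leg distances:
A→B: 425.0 km
B→C: 845.6 km
C→D: 518.1 km
D→E: 409.5 km
E→F: 959.8 km
The shortest leg is D–E at 409.5 km.

D–E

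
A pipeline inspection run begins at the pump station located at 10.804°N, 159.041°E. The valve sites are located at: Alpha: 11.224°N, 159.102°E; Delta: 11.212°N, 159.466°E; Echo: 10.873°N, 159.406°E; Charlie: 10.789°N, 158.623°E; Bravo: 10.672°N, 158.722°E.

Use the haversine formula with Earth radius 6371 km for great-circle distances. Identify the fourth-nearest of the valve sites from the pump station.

Alpha

Distances from the pump station (10.804°N, 159.041°E):
Bravo: 37.8 km
Echo: 40.6 km
Charlie: 45.7 km
Alpha: 47.2 km
Delta: 64.9 km
The fourth-nearest is Alpha at 47.2 km.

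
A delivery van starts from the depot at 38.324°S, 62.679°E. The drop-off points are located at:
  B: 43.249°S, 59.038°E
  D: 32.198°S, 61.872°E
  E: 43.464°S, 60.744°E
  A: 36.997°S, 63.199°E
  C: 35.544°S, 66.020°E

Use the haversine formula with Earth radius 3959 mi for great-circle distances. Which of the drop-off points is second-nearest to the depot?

C

Distance to each, sorted:
A: 96.0 mi
C: 266.3 mi
E: 369.2 mi
B: 389.9 mi
D: 425.7 mi
The second-nearest is C at 266.3 mi.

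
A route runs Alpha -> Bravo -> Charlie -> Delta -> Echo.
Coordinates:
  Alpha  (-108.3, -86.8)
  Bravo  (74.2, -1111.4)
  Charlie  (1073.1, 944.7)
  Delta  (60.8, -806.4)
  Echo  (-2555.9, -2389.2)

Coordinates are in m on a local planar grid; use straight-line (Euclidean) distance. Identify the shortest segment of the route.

Alpha–Bravo

Leg distances:
Alpha→Bravo: 1040.7 m
Bravo→Charlie: 2285.9 m
Charlie→Delta: 2022.6 m
Delta→Echo: 3058.2 m
The shortest leg is Alpha–Bravo at 1040.7 m.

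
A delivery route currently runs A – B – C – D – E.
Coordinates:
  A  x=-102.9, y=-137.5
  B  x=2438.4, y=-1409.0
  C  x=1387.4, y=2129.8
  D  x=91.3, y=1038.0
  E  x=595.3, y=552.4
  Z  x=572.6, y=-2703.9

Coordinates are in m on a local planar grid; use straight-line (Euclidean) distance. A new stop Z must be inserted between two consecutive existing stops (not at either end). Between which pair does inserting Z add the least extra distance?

between A and B

Added distance for inserting Z between each consecutive pair:
A–B: 2083.3 m
B–C: 3481.4 m
C–D: 6980.0 m
D–E: 6329.2 m
Smallest added distance is 2083.3 m, inserting between A and B.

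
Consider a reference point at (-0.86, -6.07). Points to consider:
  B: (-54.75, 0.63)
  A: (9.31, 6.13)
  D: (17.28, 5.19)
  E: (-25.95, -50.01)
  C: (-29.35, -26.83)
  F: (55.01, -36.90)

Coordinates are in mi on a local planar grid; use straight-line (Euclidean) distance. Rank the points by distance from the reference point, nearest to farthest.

Distance from the reference point at (-0.86, -6.07) to each:
A (9.31, 6.13): 15.9 mi
D (17.28, 5.19): 21.4 mi
C (-29.35, -26.83): 35.3 mi
E (-25.95, -50.01): 50.6 mi
B (-54.75, 0.63): 54.3 mi
F (55.01, -36.90): 63.8 mi

A, D, C, E, B, F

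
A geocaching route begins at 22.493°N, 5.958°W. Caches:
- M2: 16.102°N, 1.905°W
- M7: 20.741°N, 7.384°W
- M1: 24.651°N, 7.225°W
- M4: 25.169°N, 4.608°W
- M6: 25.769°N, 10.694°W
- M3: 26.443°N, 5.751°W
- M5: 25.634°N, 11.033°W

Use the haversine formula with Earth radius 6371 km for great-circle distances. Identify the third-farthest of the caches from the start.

M6

Distances from the start (22.493°N, 5.958°W):
M2: 828.1 km
M5: 622.4 km
M6: 603.0 km
M3: 439.7 km
M4: 327.7 km
M1: 272.5 km
M7: 244.3 km
The third-farthest is M6 at 603.0 km.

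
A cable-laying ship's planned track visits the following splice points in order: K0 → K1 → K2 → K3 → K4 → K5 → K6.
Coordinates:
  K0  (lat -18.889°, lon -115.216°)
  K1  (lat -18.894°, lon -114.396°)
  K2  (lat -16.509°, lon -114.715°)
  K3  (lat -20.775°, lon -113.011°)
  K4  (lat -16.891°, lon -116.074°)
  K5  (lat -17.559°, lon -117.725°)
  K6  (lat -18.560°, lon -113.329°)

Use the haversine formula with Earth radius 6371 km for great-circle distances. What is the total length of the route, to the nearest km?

Leg distances:
K0→K1: 86.3 km  (cumulative 86.3 km)
K1→K2: 267.3 km  (cumulative 353.6 km)
K2→K3: 507.2 km  (cumulative 860.8 km)
K3→K4: 538.9 km  (cumulative 1399.7 km)
K4→K5: 190.4 km  (cumulative 1590.1 km)
K5→K6: 477.9 km  (cumulative 2067.9 km)
Total route length ≈ 2068 km.

2068 km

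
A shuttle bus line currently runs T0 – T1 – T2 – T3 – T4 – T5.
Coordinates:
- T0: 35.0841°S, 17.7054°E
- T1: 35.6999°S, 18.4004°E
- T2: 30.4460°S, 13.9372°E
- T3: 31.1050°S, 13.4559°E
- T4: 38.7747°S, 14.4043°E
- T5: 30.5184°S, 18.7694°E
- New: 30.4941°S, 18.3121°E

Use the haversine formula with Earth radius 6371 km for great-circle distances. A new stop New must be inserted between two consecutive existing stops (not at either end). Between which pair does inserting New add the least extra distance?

Added distance for inserting New between each consecutive pair:
T0–T1: 999.4 km
T1–T2: 281.3 km
T2–T3: 801.5 km
T3–T4: 599.0 km
T4–T5: 30.6 km
Smallest added distance is 30.6 km, inserting between T4 and T5.

between T4 and T5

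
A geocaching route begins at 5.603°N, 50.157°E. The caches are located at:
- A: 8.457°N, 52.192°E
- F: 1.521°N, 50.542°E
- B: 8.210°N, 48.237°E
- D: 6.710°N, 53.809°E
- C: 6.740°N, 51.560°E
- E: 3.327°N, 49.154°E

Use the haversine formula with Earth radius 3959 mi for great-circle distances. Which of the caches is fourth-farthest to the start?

B

Distance to each, sorted:
F: 283.3 mi
D: 262.3 mi
A: 241.6 mi
B: 223.1 mi
E: 171.8 mi
C: 124.3 mi
The fourth-farthest is B at 223.1 mi.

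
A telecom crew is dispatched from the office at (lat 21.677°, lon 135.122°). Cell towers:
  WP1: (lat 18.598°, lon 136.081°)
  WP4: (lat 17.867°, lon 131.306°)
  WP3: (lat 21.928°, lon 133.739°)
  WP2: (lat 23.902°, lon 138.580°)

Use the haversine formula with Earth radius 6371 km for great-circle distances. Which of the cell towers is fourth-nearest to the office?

Distance to each, sorted:
WP3: 145.5 km
WP1: 356.7 km
WP2: 432.3 km
WP4: 582.1 km
The fourth-nearest is WP4 at 582.1 km.

WP4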